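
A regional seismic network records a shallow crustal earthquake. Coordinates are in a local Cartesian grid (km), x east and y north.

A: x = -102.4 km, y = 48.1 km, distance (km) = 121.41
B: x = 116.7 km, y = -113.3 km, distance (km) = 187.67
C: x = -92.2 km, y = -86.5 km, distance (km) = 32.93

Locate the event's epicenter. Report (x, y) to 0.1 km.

Circle about each station: (x + 102.4)² + (y − 48.1)² = 121.41²; (x − 116.7)² + (y + 113.3)² = 187.67²; (x + 92.2)² + (y + 86.5)² = 32.93².
Subtracting the A equation from the B and C equations removes the quadratic terms:
438.2 x − 322.8 y = -6823.23
20.4 x − 269.2 y = 16839.72
Solving the 2×2 system: x ≈ -65.3, y ≈ -67.5 km.

-65.3 km east, -67.5 km north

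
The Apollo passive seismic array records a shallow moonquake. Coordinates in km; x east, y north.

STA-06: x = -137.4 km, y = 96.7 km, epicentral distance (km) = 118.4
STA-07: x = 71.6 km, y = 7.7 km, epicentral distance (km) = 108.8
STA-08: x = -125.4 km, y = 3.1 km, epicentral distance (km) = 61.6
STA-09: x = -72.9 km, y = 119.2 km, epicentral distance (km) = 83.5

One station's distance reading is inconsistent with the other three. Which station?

Solve using three stations at a time. Using STA-06, STA-07, STA-09 (subtract circle equations pairwise → linear system) gives (x, y) ≈ (-29.5, 47.8).
Distances from that point to each station vs reported:
  STA-06: calculated 118.4 vs reported 118.4 → residual 0.0 km
  STA-07: calculated 108.8 vs reported 108.8 → residual 0.0 km
  STA-08: calculated 105.8 vs reported 61.6 → residual 44.2 km
  STA-09: calculated 83.5 vs reported 83.5 → residual 0.0 km
STA-06, STA-07, STA-09 are mutually consistent (residuals ≈ 0); STA-08 is off by 44.2 km.

STA-08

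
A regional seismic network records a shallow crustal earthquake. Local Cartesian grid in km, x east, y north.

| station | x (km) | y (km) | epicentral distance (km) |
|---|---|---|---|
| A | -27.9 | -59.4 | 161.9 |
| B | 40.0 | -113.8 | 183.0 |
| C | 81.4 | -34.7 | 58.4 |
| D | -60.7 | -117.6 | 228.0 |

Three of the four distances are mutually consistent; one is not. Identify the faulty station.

Solve using three stations at a time. Using A, B, D (subtract circle equations pairwise → linear system) gives (x, y) ≈ (74.6, 65.9).
Distances from that point to each station vs reported:
  A: calculated 161.9 vs reported 161.9 → residual 0.0 km
  B: calculated 183.0 vs reported 183.0 → residual 0.0 km
  C: calculated 100.8 vs reported 58.4 → residual 42.4 km
  D: calculated 228.0 vs reported 228.0 → residual 0.0 km
A, B, D are mutually consistent (residuals ≈ 0); C is off by 42.4 km.

C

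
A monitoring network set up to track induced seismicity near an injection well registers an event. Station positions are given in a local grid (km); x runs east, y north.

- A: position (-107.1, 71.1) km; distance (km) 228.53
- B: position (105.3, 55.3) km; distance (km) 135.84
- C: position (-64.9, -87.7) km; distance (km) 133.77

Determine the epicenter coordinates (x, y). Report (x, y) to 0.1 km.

Circle about each station: (x + 107.1)² + (y − 71.1)² = 228.53²; (x − 105.3)² + (y − 55.3)² = 135.84²; (x + 64.9)² + (y + 87.7)² = 133.77².
Subtracting the A equation from the B and C equations removes the quadratic terms:
424.8 x − 31.6 y = 31394.02
84.4 x − 317.6 y = 29709.23
Solving the 2×2 system: x ≈ 68.3, y ≈ -75.4 km.

68.3 km east, -75.4 km north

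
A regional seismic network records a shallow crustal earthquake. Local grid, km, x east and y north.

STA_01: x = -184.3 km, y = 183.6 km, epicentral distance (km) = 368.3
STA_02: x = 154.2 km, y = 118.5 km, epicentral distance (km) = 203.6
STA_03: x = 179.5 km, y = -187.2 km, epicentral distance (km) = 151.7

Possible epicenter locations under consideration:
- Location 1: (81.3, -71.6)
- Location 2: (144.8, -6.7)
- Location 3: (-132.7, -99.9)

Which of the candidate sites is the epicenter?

For each candidate, compare |candidate − station| to the reported distance:
Location 1: residuals STA_01 0.0, STA_02 0.0, STA_03 0.0 → max 0.0 km
Location 2: residuals STA_01 11.9, STA_02 78.0, STA_03 32.1 → max 78.0 km
Location 3: residuals STA_01 80.1, STA_02 157.0, STA_03 172.5 → max 172.5 km
Only Location 1 has all residuals ≈ 0.

Location 1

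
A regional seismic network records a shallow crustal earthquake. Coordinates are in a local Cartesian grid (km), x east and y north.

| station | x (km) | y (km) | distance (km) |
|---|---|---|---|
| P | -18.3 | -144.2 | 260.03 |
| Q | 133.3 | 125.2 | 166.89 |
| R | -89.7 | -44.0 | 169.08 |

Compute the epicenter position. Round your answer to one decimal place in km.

Circle about each station: (x + 18.3)² + (y + 144.2)² = 260.03²; (x − 133.3)² + (y − 125.2)² = 166.89²; (x + 89.7)² + (y + 44.0)² = 169.08².
Subtracting the P equation from the Q and R equations removes the quadratic terms:
303.2 x + 538.8 y = 52078.73
-142.8 x + 200.4 y = 27881.11
Solving the 2×2 system: x ≈ -33.3, y ≈ 115.4 km.

-33.3 km east, 115.4 km north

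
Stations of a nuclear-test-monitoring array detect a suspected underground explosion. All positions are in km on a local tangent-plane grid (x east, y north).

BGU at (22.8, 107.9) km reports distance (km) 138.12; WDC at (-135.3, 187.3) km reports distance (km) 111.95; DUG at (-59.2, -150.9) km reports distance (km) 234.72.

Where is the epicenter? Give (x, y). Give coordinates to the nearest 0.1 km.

(-112.0, 77.8)

Circle about each station: (x − 22.8)² + (y − 107.9)² = 138.12²; (x + 135.3)² + (y − 187.3)² = 111.95²; (x + 59.2)² + (y + 150.9)² = 234.72².
Subtracting the BGU equation from the WDC and DUG equations removes the quadratic terms:
-316.2 x + 158.8 y = 47769.46
-164.0 x − 517.6 y = -21903.14
Solving the 2×2 system: x ≈ -112.0, y ≈ 77.8 km.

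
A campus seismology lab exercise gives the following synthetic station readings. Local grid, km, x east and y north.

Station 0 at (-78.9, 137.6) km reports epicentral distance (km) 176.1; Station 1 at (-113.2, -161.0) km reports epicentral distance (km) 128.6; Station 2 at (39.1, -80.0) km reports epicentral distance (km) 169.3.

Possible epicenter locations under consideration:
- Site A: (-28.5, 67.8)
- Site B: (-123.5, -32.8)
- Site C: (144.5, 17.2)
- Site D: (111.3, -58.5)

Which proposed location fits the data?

Site B

For each candidate, compare |candidate − station| to the reported distance:
Site A: residuals Station 0 90.0, Station 1 115.4, Station 2 6.8 → max 115.4 km
Site B: residuals Station 0 0.0, Station 1 0.0, Station 2 0.0 → max 0.0 km
Site C: residuals Station 0 77.7, Station 1 184.7, Station 2 25.9 → max 184.7 km
Site D: residuals Station 0 97.1, Station 1 118.2, Station 2 94.0 → max 118.2 km
Only Site B has all residuals ≈ 0.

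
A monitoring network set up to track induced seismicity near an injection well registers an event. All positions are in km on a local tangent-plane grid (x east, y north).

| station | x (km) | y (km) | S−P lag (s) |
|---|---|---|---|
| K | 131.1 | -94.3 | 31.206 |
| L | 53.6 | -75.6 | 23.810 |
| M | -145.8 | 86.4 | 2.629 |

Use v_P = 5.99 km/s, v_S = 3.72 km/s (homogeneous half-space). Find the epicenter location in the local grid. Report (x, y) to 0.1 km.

-120.8 km east, 80.0 km north

Distance from S−P lag: d = Δt · v_P v_S / (v_P − v_S) = Δt · (5.99·3.72)/(5.99−3.72) ≈ 9.8162·Δt.
So d_K = 306.32, d_L = 233.72, d_M = 25.81 km.
Circle about each station: (x − 131.1)² + (y + 94.3)² = 306.32²; (x − 53.6)² + (y + 75.6)² = 233.72²; (x + 145.8)² + (y − 86.4)² = 25.81².
Subtracting pairs of circle equations eliminates x²+y² and gives linear equations (the radical axes):
-155.0 x + 37.4 y = 21715.52
-553.8 x + 361.4 y = 95808.69
Solving the 2×2 system: x ≈ -120.8, y ≈ 80.0 km.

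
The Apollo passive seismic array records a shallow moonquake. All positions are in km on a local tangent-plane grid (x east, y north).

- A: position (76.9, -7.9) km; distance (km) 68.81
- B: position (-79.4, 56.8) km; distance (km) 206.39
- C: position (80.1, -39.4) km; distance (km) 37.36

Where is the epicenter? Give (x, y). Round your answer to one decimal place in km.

Circle about each station: (x − 76.9)² + (y + 7.9)² = 68.81²; (x + 79.4)² + (y − 56.8)² = 206.39²; (x − 80.1)² + (y + 39.4)² = 37.36².
Subtracting the A equation from the B and C equations removes the quadratic terms:
-312.6 x + 129.4 y = -34307.44
6.4 x − 63.0 y = 5331.40
Solving the 2×2 system: x ≈ 78.0, y ≈ -76.7 km.

(78.0, -76.7)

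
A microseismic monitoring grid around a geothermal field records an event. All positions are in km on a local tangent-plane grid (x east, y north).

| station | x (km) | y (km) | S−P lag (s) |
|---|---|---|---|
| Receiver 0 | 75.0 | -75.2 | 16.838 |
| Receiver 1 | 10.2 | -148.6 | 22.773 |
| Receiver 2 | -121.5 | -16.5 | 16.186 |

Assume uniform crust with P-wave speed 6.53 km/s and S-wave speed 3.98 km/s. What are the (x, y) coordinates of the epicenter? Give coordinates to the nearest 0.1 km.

Distance from S−P lag: d = Δt · v_P v_S / (v_P − v_S) = Δt · (6.53·3.98)/(6.53−3.98) ≈ 10.1919·Δt.
So d_Receiver 0 = 171.61, d_Receiver 1 = 232.10, d_Receiver 2 = 164.97 km.
Circle about each station: (x − 75.0)² + (y + 75.2)² = 171.61²; (x − 10.2)² + (y + 148.6)² = 232.10²; (x + 121.5)² + (y + 16.5)² = 164.97².
Subtracting pairs of circle equations eliminates x²+y² and gives linear equations (the radical axes):
-129.6 x − 146.8 y = -13514.46
-393.0 x + 117.4 y = 5989.35
Solving the 2×2 system: x ≈ 9.7, y ≈ 83.5 km.
Check against Receiver 0 (with the unrounded x, y): √((x − 75.0)²+(y + 75.2)²) = 171.60 ≈ 171.61 km. ✓

(9.7, 83.5)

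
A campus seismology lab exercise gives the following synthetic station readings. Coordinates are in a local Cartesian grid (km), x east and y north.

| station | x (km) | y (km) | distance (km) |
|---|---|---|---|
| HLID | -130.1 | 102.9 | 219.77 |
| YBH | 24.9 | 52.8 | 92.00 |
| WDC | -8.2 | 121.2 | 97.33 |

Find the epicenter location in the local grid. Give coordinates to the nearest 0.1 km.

89.1 km east, 118.7 km north

Circle about each station: (x + 130.1)² + (y − 102.9)² = 219.77²; (x − 24.9)² + (y − 52.8)² = 92.00²; (x + 8.2)² + (y − 121.2)² = 97.33².
Subtracting pairs of circle equations eliminates x²+y² and gives linear equations (the radical axes):
310.0 x − 100.2 y = 15728.28
243.8 x + 36.6 y = 26067.98
Solving the 2×2 system: x ≈ 89.1, y ≈ 118.7 km.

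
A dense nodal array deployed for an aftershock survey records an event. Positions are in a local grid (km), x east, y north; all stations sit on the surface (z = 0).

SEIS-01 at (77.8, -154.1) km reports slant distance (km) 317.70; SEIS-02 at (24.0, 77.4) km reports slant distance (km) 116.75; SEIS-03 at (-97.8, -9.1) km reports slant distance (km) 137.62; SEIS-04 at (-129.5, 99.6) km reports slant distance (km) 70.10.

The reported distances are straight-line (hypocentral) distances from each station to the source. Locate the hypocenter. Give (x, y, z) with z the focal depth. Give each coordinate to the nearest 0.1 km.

(-76.5, 120.6, 40.8)

Each station gives a sphere (x−x_i)² + (y−y_i)² + z² = d_i² (stations at z=0).
Subtracting the SEIS-01 sphere from SEIS-02 and SEIS-03: z² cancels, leaving linear equations in x and y:
-107.6 x + 463.0 y = 64069.84
-351.2 x + 290.0 y = 61842.03
Solving: x ≈ -76.503, y ≈ 120.601 km (keep extra digits for the depth step; rounded: -76.5, 120.6).
Then from the SEIS-01 sphere: z² = 317.70² − (x − 77.8)² − (y + 154.1)² with x = -76.503, y = 120.601, so z ≈ 40.783 ≈ 40.8 km.
Check against SEIS-04 (with the unrounded solution): distance 70.09 ≈ 70.10 km. ✓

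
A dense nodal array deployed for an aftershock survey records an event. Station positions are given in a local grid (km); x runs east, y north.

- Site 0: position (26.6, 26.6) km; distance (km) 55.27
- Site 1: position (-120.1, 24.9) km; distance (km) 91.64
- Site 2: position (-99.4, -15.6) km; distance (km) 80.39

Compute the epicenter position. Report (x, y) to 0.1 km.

x ≈ -28.5 km, y ≈ 22.3 km

Circle about each station: (x − 26.6)² + (y − 26.6)² = 55.27²; (x + 120.1)² + (y − 24.9)² = 91.64²; (x + 99.4)² + (y + 15.6)² = 80.39².
Subtracting pairs of circle equations eliminates x²+y² and gives linear equations (the radical axes):
-293.4 x − 3.4 y = 8285.78
-252.0 x − 84.4 y = 5300.82
Solving the 2×2 system: x ≈ -28.5, y ≈ 22.3 km.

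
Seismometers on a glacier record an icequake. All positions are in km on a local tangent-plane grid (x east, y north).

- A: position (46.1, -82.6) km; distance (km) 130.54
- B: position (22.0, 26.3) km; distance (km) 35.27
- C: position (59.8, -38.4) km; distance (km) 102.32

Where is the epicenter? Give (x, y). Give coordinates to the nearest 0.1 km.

Circle about each station: (x − 46.1)² + (y + 82.6)² = 130.54²; (x − 22.0)² + (y − 26.3)² = 35.27²; (x − 59.8)² + (y + 38.4)² = 102.32².
Subtracting pairs of circle equations eliminates x²+y² and gives linear equations (the radical axes):
-48.2 x + 217.8 y = 8024.44
27.4 x + 88.4 y = 2673.94
Solving the 2×2 system: x ≈ -12.4, y ≈ 34.1 km.

x ≈ -12.4 km, y ≈ 34.1 km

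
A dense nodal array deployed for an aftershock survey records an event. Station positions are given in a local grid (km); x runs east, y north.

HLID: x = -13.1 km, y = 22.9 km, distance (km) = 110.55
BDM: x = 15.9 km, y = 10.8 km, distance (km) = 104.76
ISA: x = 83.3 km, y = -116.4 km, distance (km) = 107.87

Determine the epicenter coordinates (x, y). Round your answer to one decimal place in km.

Circle about each station: (x + 13.1)² + (y − 22.9)² = 110.55²; (x − 15.9)² + (y − 10.8)² = 104.76²; (x − 83.3)² + (y + 116.4)² = 107.87².
Subtracting the HLID equation from the BDM and ISA equations removes the quadratic terms:
58.0 x − 24.2 y = 920.07
192.8 x − 278.6 y = 20377.20
Solving the 2×2 system: x ≈ -20.6, y ≈ -87.4 km.
Check against HLID (with the unrounded x, y): √((x + 13.1)²+(y − 22.9)²) = 110.55 ≈ 110.55 km. ✓

x ≈ -20.6 km, y ≈ -87.4 km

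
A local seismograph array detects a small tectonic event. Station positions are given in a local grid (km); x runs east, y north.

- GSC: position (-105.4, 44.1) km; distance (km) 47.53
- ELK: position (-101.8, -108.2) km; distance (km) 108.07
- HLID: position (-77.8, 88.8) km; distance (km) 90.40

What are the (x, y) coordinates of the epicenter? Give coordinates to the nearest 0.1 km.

-89.8 km east, -0.8 km north

Circle about each station: (x + 105.4)² + (y − 44.1)² = 47.53²; (x + 101.8)² + (y + 108.2)² = 108.07²; (x + 77.8)² + (y − 88.8)² = 90.40².
Subtracting pairs of circle equations eliminates x²+y² and gives linear equations (the radical axes):
7.2 x − 304.6 y = -403.51
55.2 x + 89.4 y = -5028.75
Solving the 2×2 system: x ≈ -89.8, y ≈ -0.8 km.
Check against GSC (with the unrounded x, y): √((x + 105.4)²+(y − 44.1)²) = 47.53 ≈ 47.53 km. ✓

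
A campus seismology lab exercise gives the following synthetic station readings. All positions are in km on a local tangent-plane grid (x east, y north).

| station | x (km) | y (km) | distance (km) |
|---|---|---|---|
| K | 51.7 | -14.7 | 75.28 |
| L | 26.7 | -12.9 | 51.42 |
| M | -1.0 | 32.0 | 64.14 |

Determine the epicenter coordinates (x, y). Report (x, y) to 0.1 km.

x ≈ -22.3 km, y ≈ -28.5 km

Circle about each station: (x − 51.7)² + (y + 14.7)² = 75.28²; (x − 26.7)² + (y + 12.9)² = 51.42²; (x + 1.0)² + (y − 32.0)² = 64.14².
Subtracting pairs of circle equations eliminates x²+y² and gives linear equations (the radical axes):
-50.0 x + 3.6 y = 1013.38
-105.4 x + 93.4 y = -310.84
Solving the 2×2 system: x ≈ -22.3, y ≈ -28.5 km.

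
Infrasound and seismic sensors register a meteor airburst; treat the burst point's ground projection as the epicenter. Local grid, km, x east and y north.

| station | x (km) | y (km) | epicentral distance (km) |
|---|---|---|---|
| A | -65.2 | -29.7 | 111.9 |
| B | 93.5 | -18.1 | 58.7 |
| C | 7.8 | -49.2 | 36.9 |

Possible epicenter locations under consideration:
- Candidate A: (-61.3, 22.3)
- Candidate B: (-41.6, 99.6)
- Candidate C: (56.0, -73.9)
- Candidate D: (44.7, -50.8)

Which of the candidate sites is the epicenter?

Candidate D

For each candidate, compare |candidate − station| to the reported distance:
Candidate A: residuals A 59.8, B 101.3, C 62.5 → max 101.3 km
Candidate B: residuals A 19.5, B 120.5, C 119.9 → max 120.5 km
Candidate C: residuals A 17.1, B 8.5, C 17.3 → max 17.3 km
Candidate D: residuals A 0.0, B 0.0, C 0.0 → max 0.0 km
Only Candidate D has all residuals ≈ 0.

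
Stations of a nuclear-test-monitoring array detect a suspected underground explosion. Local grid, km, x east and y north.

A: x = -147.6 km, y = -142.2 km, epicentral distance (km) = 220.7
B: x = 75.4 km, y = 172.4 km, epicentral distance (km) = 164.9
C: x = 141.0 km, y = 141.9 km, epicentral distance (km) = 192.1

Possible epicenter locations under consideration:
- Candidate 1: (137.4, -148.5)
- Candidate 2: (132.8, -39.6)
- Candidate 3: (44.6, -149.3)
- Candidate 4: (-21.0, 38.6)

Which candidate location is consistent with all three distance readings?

For each candidate, compare |candidate − station| to the reported distance:
Candidate 1: residuals A 64.4, B 161.9, C 98.3 → max 161.9 km
Candidate 2: residuals A 77.9, B 54.7, C 10.4 → max 77.9 km
Candidate 3: residuals A 28.4, B 158.3, C 114.6 → max 158.3 km
Candidate 4: residuals A 0.0, B 0.0, C 0.0 → max 0.0 km
Only Candidate 4 has all residuals ≈ 0.

Candidate 4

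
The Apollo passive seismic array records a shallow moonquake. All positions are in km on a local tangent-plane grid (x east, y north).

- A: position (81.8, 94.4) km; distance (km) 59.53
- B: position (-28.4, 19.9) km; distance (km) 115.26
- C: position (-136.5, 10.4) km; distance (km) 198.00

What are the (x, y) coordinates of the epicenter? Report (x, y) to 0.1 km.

Circle about each station: (x − 81.8)² + (y − 94.4)² = 59.53²; (x + 28.4)² + (y − 19.9)² = 115.26²; (x + 136.5)² + (y − 10.4)² = 198.00².
Subtracting the A equation from the B and C equations removes the quadratic terms:
-220.4 x − 149.0 y = -24141.08
-436.6 x − 168.0 y = -32522.37
Solving the 2×2 system: x ≈ 28.2, y ≈ 120.3 km.

x ≈ 28.2 km, y ≈ 120.3 km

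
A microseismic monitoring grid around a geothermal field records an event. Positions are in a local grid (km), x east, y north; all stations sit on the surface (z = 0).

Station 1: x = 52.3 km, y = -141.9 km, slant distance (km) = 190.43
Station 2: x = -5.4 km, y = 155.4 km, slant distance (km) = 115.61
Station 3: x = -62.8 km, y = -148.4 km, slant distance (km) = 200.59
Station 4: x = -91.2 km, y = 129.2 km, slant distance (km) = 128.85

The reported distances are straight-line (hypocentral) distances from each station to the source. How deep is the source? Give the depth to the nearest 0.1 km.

Each station gives a sphere (x−x_i)² + (y−y_i)² + z² = d_i² (stations at z=0).
Subtracting the Station 1 sphere from Station 2 and Station 3: z² cancels, leaving linear equations in x and y:
-115.4 x + 594.6 y = 24205.33
-230.2 x − 13.0 y = -877.26
Solving: x ≈ 1.496, y ≈ 40.999 km (keep extra digits for the depth step; rounded: 1.5, 41.0).
Then from the Station 1 sphere: z² = 190.43² − (x − 52.3)² − (y + 141.9)² with x = 1.496, y = 40.999, so z ≈ 15.182 ≈ 15.2 km.
Check against Station 4 (with the unrounded solution): distance 128.85 ≈ 128.85 km. ✓

depth ≈ 15.2 km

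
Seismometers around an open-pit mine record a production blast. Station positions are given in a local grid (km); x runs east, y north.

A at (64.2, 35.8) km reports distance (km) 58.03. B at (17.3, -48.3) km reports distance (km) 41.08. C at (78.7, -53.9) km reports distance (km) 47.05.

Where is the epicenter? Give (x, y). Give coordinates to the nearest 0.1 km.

x ≈ 46.6 km, y ≈ -19.5 km

Circle about each station: (x − 64.2)² + (y − 35.8)² = 58.03²; (x − 17.3)² + (y + 48.3)² = 41.08²; (x − 78.7)² + (y + 53.9)² = 47.05².
Subtracting the A equation from the B and C equations removes the quadratic terms:
-93.8 x − 168.2 y = -1091.19
29.0 x − 179.4 y = 4849.40
Solving the 2×2 system: x ≈ 46.6, y ≈ -19.5 km.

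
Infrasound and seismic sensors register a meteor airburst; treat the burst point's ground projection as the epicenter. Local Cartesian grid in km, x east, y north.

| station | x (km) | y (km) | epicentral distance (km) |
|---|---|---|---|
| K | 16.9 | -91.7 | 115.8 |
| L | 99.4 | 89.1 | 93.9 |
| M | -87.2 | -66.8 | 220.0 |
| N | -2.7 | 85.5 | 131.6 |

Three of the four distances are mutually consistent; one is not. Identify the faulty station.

Solve using three stations at a time. Using K, L, N (subtract circle equations pairwise → linear system) gives (x, y) ≈ (93.2, -4.6).
Distances from that point to each station vs reported:
  K: calculated 115.8 vs reported 115.8 → residual 0.0 km
  L: calculated 93.9 vs reported 93.9 → residual 0.0 km
  M: calculated 190.8 vs reported 220.0 → residual 29.2 km
  N: calculated 131.6 vs reported 131.6 → residual 0.0 km
K, L, N are mutually consistent (residuals ≈ 0); M is off by 29.2 km.

M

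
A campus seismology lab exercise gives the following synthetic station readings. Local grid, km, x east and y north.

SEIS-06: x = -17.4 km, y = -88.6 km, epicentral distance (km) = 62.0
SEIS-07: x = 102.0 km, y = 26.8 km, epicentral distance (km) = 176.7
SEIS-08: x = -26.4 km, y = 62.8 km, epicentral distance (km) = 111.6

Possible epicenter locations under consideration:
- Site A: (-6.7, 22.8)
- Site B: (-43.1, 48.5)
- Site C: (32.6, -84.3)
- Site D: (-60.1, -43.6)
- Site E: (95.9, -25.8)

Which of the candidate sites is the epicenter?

Site D

For each candidate, compare |candidate − station| to the reported distance:
Site A: residuals SEIS-06 49.9, SEIS-07 67.9, SEIS-08 67.0 → max 67.9 km
Site B: residuals SEIS-06 77.5, SEIS-07 30.0, SEIS-08 89.6 → max 89.6 km
Site C: residuals SEIS-06 11.8, SEIS-07 45.7, SEIS-08 46.9 → max 46.9 km
Site D: residuals SEIS-06 0.0, SEIS-07 0.0, SEIS-08 0.0 → max 0.0 km
Site E: residuals SEIS-06 67.5, SEIS-07 123.7, SEIS-08 39.4 → max 123.7 km
Only Site D has all residuals ≈ 0.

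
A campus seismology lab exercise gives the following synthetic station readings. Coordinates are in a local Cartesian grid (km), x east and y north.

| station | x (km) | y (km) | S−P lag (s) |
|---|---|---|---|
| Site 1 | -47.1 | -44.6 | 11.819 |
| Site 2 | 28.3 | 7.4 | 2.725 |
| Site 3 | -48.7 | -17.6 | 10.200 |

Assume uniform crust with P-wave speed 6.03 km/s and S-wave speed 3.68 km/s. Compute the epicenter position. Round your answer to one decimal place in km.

Distance from S−P lag: d = Δt · v_P v_S / (v_P − v_S) = Δt · (6.03·3.68)/(6.03−3.68) ≈ 9.4427·Δt.
So d_Site 1 = 111.60, d_Site 2 = 25.73, d_Site 3 = 96.32 km.
Circle about each station: (x + 47.1)² + (y + 44.6)² = 111.60²; (x − 28.3)² + (y − 7.4)² = 25.73²; (x + 48.7)² + (y + 17.6)² = 96.32².
Subtracting the Site 1 equation from the Site 2 and Site 3 equations removes the quadratic terms:
150.8 x + 104.0 y = 8440.61
-3.2 x + 54.0 y = 1650.90
Solving the 2×2 system: x ≈ 33.5, y ≈ 32.6 km.

x ≈ 33.5 km, y ≈ 32.6 km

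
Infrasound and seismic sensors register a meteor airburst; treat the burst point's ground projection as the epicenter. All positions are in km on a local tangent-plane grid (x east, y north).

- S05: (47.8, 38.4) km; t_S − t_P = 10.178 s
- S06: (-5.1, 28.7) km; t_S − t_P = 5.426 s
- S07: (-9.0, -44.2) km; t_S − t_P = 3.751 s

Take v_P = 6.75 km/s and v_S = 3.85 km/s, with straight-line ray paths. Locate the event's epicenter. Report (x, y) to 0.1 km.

Distance from S−P lag: d = Δt · v_P v_S / (v_P − v_S) = Δt · (6.75·3.85)/(6.75−3.85) ≈ 8.9612·Δt.
So d_S05 = 91.21, d_S06 = 48.62, d_S07 = 33.61 km.
Circle about each station: (x − 47.8)² + (y − 38.4)² = 91.21²; (x + 5.1)² + (y − 28.7)² = 48.62²; (x + 9.0)² + (y + 44.2)² = 33.61².
Subtracting pairs of circle equations eliminates x²+y² and gives linear equations (the radical axes):
-105.8 x − 19.4 y = 3045.66
-113.6 x − 165.2 y = 5464.87
Solving the 2×2 system: x ≈ -26.0, y ≈ -15.2 km.
Check against S05 (with the unrounded x, y): √((x − 47.8)²+(y − 38.4)²) = 91.21 ≈ 91.21 km. ✓

(-26.0, -15.2)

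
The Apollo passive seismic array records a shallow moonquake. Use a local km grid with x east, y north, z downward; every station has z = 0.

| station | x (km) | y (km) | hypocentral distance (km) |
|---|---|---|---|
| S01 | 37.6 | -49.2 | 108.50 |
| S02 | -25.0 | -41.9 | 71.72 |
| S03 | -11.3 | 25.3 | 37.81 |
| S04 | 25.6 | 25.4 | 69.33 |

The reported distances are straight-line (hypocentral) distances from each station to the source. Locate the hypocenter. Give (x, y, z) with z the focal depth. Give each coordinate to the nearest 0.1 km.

x ≈ -38.6 km, y ≈ 23.5 km, depth ≈ 26.1 km

Each station gives a sphere (x−x_i)² + (y−y_i)² + z² = d_i² (stations at z=0).
Subtracting the S01 sphere from S02 and S03: z² cancels, leaving linear equations in x and y:
-125.2 x + 14.6 y = 5174.70
-97.8 x + 149.0 y = 7276.03
Solving: x ≈ -38.591, y ≈ 23.502 km (keep extra digits for the depth step; rounded: -38.6, 23.5).
Then from the S01 sphere: z² = 108.50² − (x − 37.6)² − (y + 49.2)² with x = -38.591, y = 23.502, so z ≈ 26.107 ≈ 26.1 km.
Check against S04 (with the unrounded solution): distance 69.32 ≈ 69.33 km. ✓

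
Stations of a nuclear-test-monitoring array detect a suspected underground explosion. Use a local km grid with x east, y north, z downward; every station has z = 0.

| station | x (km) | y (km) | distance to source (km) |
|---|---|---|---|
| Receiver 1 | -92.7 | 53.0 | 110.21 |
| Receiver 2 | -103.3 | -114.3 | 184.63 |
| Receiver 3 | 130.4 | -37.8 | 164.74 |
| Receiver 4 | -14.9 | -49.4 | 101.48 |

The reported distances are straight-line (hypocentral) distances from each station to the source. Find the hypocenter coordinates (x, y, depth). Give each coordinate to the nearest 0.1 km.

Each station gives a sphere (x−x_i)² + (y−y_i)² + z² = d_i² (stations at z=0).
Subtracting the Receiver 1 sphere from Receiver 2 and Receiver 3: z² cancels, leaving linear equations in x and y:
-21.2 x − 334.6 y = -9608.90
446.2 x − 181.6 y = -7962.31
Solving: x ≈ -6.002, y ≈ 29.098 km (keep extra digits for the depth step; rounded: -6.0, 29.1).
Then from the Receiver 1 sphere: z² = 110.21² − (x + 92.7)² − (y − 53.0)² with x = -6.002, y = 29.098, so z ≈ 63.706 ≈ 63.7 km.
Check against Receiver 4 (with the unrounded solution): distance 101.49 ≈ 101.48 km. ✓

(-6.0, 29.1, 63.7)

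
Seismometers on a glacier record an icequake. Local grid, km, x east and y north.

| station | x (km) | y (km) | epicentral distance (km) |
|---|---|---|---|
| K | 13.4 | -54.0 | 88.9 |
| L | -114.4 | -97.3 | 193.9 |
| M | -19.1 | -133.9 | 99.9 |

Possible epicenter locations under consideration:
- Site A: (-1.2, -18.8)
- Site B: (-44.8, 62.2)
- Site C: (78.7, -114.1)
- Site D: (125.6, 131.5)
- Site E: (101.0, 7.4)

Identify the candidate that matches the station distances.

For each candidate, compare |candidate − station| to the reported distance:
Site A: residuals K 50.8, L 56.1, M 16.6 → max 56.1 km
Site B: residuals K 41.1, L 19.9, M 97.9 → max 97.9 km
Site C: residuals K 0.2, L 0.1, M 0.1 → max 0.2 km
Site D: residuals K 127.9, L 137.7, M 202.4 → max 202.4 km
Site E: residuals K 18.1, L 45.6, M 85.5 → max 85.5 km
Only Site C has all residuals ≈ 0.

Site C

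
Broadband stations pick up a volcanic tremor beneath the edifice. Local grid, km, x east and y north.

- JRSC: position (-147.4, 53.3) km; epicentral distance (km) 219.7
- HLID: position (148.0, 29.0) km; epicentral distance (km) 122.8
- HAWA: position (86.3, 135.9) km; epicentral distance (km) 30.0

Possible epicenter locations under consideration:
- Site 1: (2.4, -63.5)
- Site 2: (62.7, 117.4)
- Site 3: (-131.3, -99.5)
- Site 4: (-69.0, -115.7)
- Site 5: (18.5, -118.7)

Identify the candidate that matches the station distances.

Site 2

For each candidate, compare |candidate − station| to the reported distance:
Site 1: residuals JRSC 29.7, HLID 49.7, HAWA 186.3 → max 186.3 km
Site 2: residuals JRSC 0.0, HLID 0.0, HAWA 0.0 → max 0.0 km
Site 3: residuals JRSC 66.1, HLID 184.6, HAWA 290.6 → max 290.6 km
Site 4: residuals JRSC 33.4, HLID 138.0, HAWA 265.7 → max 265.7 km
Site 5: residuals JRSC 19.3, HLID 73.6, HAWA 233.5 → max 233.5 km
Only Site 2 has all residuals ≈ 0.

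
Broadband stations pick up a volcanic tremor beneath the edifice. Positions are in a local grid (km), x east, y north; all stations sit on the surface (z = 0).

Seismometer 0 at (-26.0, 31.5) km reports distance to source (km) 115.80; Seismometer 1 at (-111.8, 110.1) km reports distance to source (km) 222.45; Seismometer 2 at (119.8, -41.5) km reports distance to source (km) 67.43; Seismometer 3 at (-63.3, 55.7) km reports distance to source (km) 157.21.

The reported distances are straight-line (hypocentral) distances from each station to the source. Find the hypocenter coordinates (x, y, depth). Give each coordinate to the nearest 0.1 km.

Each station gives a sphere (x−x_i)² + (y−y_i)² + z² = d_i² (stations at z=0).
Subtracting the Seismometer 0 sphere from Seismometer 1 and Seismometer 2: z² cancels, leaving linear equations in x and y:
-171.6 x + 157.2 y = -13121.36
291.6 x − 146.0 y = 23268.88
Solving: x ≈ 83.814, y ≈ 8.022 km (keep extra digits for the depth step; rounded: 83.8, 8.0).
Then from the Seismometer 0 sphere: z² = 115.80² − (x + 26.0)² − (y − 31.5)² with x = 83.814, y = 8.022, so z ≈ 28.272 ≈ 28.3 km.
Check against Seismometer 3 (with the unrounded solution): distance 157.21 ≈ 157.21 km. ✓

(83.8, 8.0, 28.3)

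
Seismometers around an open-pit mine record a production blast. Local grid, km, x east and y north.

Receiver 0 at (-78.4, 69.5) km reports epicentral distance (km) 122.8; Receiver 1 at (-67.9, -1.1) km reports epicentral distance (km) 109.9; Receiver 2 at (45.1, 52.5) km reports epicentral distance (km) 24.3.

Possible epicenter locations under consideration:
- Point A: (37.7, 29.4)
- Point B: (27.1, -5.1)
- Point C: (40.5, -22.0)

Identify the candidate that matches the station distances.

Point A

For each candidate, compare |candidate − station| to the reported distance:
Point A: residuals Receiver 0 0.0, Receiver 1 0.0, Receiver 2 0.0 → max 0.0 km
Point B: residuals Receiver 0 6.4, Receiver 1 14.8, Receiver 2 36.0 → max 36.0 km
Point C: residuals Receiver 0 27.2, Receiver 1 0.5, Receiver 2 50.3 → max 50.3 km
Only Point A has all residuals ≈ 0.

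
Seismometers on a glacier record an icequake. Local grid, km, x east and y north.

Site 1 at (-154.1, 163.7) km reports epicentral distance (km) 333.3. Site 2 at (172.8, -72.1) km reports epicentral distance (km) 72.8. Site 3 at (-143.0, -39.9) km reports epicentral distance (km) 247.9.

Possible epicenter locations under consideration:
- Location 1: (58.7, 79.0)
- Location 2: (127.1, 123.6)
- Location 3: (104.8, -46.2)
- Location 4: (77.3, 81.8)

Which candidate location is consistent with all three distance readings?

For each candidate, compare |candidate − station| to the reported distance:
Location 1: residuals Site 1 104.3, Site 2 116.5, Site 3 13.8 → max 116.5 km
Location 2: residuals Site 1 49.3, Site 2 128.2, Site 3 67.8 → max 128.2 km
Location 3: residuals Site 1 0.0, Site 2 0.0, Site 3 0.0 → max 0.0 km
Location 4: residuals Site 1 87.8, Site 2 108.3, Site 3 3.8 → max 108.3 km
Only Location 3 has all residuals ≈ 0.

Location 3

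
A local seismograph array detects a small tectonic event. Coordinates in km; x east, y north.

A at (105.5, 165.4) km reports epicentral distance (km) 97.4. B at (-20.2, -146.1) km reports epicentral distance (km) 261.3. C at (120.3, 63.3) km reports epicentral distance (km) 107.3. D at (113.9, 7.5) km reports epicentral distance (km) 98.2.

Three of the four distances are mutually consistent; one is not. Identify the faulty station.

D

Solve using three stations at a time. Using A, B, C (subtract circle equations pairwise → linear system) gives (x, y) ≈ (24.3, 111.4).
Distances from that point to each station vs reported:
  A: calculated 97.5 vs reported 97.4 → residual 0.1 km
  B: calculated 261.3 vs reported 261.3 → residual 0.0 km
  C: calculated 107.4 vs reported 107.3 → residual 0.1 km
  D: calculated 137.2 vs reported 98.2 → residual 39.0 km
A, B, C are mutually consistent (residuals ≈ 0); D is off by 39.0 km.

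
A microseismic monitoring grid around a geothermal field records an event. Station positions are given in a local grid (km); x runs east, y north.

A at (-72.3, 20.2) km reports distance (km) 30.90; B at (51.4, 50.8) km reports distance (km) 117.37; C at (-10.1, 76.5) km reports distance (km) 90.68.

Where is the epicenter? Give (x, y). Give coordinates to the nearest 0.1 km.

Circle about each station: (x + 72.3)² + (y − 20.2)² = 30.90²; (x − 51.4)² + (y − 50.8)² = 117.37²; (x + 10.1)² + (y − 76.5)² = 90.68².
Subtracting pairs of circle equations eliminates x²+y² and gives linear equations (the radical axes):
247.4 x + 61.2 y = -13233.64
124.4 x + 112.6 y = -6949.12
Solving the 2×2 system: x ≈ -52.6, y ≈ -3.6 km.

-52.6 km east, -3.6 km north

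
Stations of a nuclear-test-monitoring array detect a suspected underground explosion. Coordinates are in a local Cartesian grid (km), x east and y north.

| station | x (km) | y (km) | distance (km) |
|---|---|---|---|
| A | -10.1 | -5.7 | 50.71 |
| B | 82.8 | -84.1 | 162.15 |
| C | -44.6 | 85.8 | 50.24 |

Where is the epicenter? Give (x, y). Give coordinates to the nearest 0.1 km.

x ≈ -15.7 km, y ≈ 44.7 km

Circle about each station: (x + 10.1)² + (y + 5.7)² = 50.71²; (x − 82.8)² + (y + 84.1)² = 162.15²; (x + 44.6)² + (y − 85.8)² = 50.24².
Subtracting the A equation from the B and C equations removes the quadratic terms:
185.8 x − 156.8 y = -9926.97
-69.0 x + 183.0 y = 9263.75
Solving the 2×2 system: x ≈ -15.7, y ≈ 44.7 km.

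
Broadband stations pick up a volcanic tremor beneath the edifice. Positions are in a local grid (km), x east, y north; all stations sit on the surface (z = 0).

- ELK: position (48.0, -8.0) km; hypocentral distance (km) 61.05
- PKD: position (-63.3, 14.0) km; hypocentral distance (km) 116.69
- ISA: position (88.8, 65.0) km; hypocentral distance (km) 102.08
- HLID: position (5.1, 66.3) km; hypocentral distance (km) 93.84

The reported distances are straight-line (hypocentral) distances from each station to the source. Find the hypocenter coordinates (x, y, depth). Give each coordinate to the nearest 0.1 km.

Each station gives a sphere (x−x_i)² + (y−y_i)² + z² = d_i² (stations at z=0).
Subtracting the ELK sphere from PKD and ISA: z² cancels, leaving linear equations in x and y:
-222.6 x + 44.0 y = -8054.56
81.6 x + 146.0 y = 3049.22
Solving: x ≈ 36.302, y ≈ 0.596 km (keep extra digits for the depth step; rounded: 36.3, 0.6).
Then from the ELK sphere: z² = 61.05² − (x − 48.0)² − (y + 8.0)² with x = 36.302, y = 0.596, so z ≈ 59.299 ≈ 59.3 km.

x ≈ 36.3 km, y ≈ 0.6 km, depth ≈ 59.3 km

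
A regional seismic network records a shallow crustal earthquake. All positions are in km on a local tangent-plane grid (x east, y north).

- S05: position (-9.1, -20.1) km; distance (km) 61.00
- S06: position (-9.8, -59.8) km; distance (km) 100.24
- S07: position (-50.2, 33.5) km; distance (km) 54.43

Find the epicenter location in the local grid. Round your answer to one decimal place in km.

3.9 km east, 39.5 km north

Circle about each station: (x + 9.1)² + (y + 20.1)² = 61.00²; (x + 9.8)² + (y + 59.8)² = 100.24²; (x + 50.2)² + (y − 33.5)² = 54.43².
Subtracting pairs of circle equations eliminates x²+y² and gives linear equations (the radical axes):
-1.4 x − 79.4 y = -3141.80
-82.2 x + 107.2 y = 3913.85
Solving the 2×2 system: x ≈ 3.9, y ≈ 39.5 km.
Check against S05 (with the unrounded x, y): √((x + 9.1)²+(y + 20.1)²) = 61.00 ≈ 61.00 km. ✓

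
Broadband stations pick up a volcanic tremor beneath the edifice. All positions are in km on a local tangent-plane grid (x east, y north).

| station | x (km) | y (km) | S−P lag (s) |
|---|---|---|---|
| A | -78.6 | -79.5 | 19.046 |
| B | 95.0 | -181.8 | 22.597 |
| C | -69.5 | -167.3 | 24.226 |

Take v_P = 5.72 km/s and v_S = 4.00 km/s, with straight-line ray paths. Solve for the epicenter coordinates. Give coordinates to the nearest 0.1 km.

x ≈ 79.6 km, y ≈ 118.4 km

Distance from S−P lag: d = Δt · v_P v_S / (v_P − v_S) = Δt · (5.72·4.00)/(5.72−4.00) ≈ 13.3023·Δt.
So d_A = 253.36, d_B = 300.59, d_C = 322.26 km.
Circle about each station: (x + 78.6)² + (y + 79.5)² = 253.36²; (x − 95.0)² + (y + 181.8)² = 300.59²; (x + 69.5)² + (y + 167.3)² = 322.26².
Subtracting pairs of circle equations eliminates x²+y² and gives linear equations (the radical axes):
347.2 x − 204.6 y = 3414.97
18.2 x − 175.6 y = -19338.89
Solving the 2×2 system: x ≈ 79.6, y ≈ 118.4 km.
Check against A (with the unrounded x, y): √((x + 78.6)²+(y + 79.5)²) = 253.34 ≈ 253.36 km. ✓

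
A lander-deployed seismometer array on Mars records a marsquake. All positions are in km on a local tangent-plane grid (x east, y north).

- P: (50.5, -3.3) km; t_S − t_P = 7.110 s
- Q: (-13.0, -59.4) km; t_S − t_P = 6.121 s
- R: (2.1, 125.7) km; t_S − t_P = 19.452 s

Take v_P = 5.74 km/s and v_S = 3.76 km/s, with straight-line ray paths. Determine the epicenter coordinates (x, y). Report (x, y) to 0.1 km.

(50.2, -80.8)

Distance from S−P lag: d = Δt · v_P v_S / (v_P − v_S) = Δt · (5.74·3.76)/(5.74−3.76) ≈ 10.9002·Δt.
So d_P = 77.50, d_Q = 66.72, d_R = 212.03 km.
Circle about each station: (x − 50.5)² + (y + 3.3)² = 77.50²; (x + 13.0)² + (y + 59.4)² = 66.72²; (x − 2.1)² + (y − 125.7)² = 212.03².
Subtracting the P equation from the Q and R equations removes the quadratic terms:
-127.0 x − 112.2 y = 2690.91
-96.8 x + 258.0 y = -25706.71
Solving the 2×2 system: x ≈ 50.2, y ≈ -80.8 km.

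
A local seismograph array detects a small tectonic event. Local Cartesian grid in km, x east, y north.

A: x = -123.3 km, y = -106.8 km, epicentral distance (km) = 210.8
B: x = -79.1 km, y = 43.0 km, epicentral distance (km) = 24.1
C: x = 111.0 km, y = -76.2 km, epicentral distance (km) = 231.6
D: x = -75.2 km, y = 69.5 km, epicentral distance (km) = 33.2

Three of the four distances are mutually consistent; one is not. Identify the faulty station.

Solve using three stations at a time. Using A, C, D (subtract circle equations pairwise → linear system) gives (x, y) ≈ (-49.6, 90.7).
Distances from that point to each station vs reported:
  A: calculated 210.8 vs reported 210.8 → residual 0.0 km
  B: calculated 56.1 vs reported 24.1 → residual 32.0 km
  C: calculated 231.6 vs reported 231.6 → residual 0.0 km
  D: calculated 33.3 vs reported 33.2 → residual 0.1 km
A, C, D are mutually consistent (residuals ≈ 0); B is off by 32.0 km.

B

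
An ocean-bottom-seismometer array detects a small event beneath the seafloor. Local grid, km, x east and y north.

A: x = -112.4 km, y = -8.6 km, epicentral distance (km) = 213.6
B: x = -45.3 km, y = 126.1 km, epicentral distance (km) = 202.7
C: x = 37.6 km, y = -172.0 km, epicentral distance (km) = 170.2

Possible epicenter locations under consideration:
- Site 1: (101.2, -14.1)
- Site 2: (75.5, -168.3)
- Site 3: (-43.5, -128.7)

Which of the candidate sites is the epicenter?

For each candidate, compare |candidate − station| to the reported distance:
Site 1: residuals A 0.1, B 0.1, C 0.0 → max 0.1 km
Site 2: residuals A 33.0, B 115.5, C 132.1 → max 132.1 km
Site 3: residuals A 75.1, B 52.1, C 78.3 → max 78.3 km
Only Site 1 has all residuals ≈ 0.

Site 1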